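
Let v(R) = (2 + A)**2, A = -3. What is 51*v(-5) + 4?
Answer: 55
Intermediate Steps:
v(R) = 1 (v(R) = (2 - 3)**2 = (-1)**2 = 1)
51*v(-5) + 4 = 51*1 + 4 = 51 + 4 = 55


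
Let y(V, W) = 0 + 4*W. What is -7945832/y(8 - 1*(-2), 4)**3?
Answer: -993229/512 ≈ -1939.9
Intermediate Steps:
y(V, W) = 4*W
-7945832/y(8 - 1*(-2), 4)**3 = -7945832/((4*4)**3) = -7945832/(16**3) = -7945832/4096 = -7945832*1/4096 = -993229/512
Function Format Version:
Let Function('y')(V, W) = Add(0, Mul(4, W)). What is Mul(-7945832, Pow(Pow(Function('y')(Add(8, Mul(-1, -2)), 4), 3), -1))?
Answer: Rational(-993229, 512) ≈ -1939.9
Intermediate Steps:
Function('y')(V, W) = Mul(4, W)
Mul(-7945832, Pow(Pow(Function('y')(Add(8, Mul(-1, -2)), 4), 3), -1)) = Mul(-7945832, Pow(Pow(Mul(4, 4), 3), -1)) = Mul(-7945832, Pow(Pow(16, 3), -1)) = Mul(-7945832, Pow(4096, -1)) = Mul(-7945832, Rational(1, 4096)) = Rational(-993229, 512)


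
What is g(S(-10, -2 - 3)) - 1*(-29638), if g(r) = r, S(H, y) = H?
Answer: 29628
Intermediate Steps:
g(S(-10, -2 - 3)) - 1*(-29638) = -10 - 1*(-29638) = -10 + 29638 = 29628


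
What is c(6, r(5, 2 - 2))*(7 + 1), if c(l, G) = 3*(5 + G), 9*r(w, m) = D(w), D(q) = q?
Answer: 400/3 ≈ 133.33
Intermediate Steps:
r(w, m) = w/9
c(l, G) = 15 + 3*G
c(6, r(5, 2 - 2))*(7 + 1) = (15 + 3*((⅑)*5))*(7 + 1) = (15 + 3*(5/9))*8 = (15 + 5/3)*8 = (50/3)*8 = 400/3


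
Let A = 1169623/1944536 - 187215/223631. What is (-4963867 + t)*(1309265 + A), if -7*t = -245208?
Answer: -19643460363245187962915293/3044009711512 ≈ -6.4532e+12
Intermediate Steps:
t = 245208/7 (t = -1/7*(-245208) = 245208/7 ≈ 35030.)
A = -102482346127/434858530216 (A = 1169623*(1/1944536) - 187215*1/223631 = 1169623/1944536 - 187215/223631 = -102482346127/434858530216 ≈ -0.23567)
(-4963867 + t)*(1309265 + A) = (-4963867 + 245208/7)*(1309265 - 102482346127/434858530216) = -34501861/7*569344951080905113/434858530216 = -19643460363245187962915293/3044009711512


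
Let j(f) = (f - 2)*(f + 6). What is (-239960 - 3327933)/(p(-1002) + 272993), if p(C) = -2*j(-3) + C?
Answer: -3567893/272021 ≈ -13.116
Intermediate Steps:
j(f) = (-2 + f)*(6 + f)
p(C) = 30 + C (p(C) = -2*(-12 + (-3)**2 + 4*(-3)) + C = -2*(-12 + 9 - 12) + C = -2*(-15) + C = 30 + C)
(-239960 - 3327933)/(p(-1002) + 272993) = (-239960 - 3327933)/((30 - 1002) + 272993) = -3567893/(-972 + 272993) = -3567893/272021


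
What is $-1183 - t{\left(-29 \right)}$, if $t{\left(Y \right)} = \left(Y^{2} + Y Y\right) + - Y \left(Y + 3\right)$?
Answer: $-2111$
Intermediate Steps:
$t{\left(Y \right)} = 2 Y^{2} - Y \left(3 + Y\right)$ ($t{\left(Y \right)} = \left(Y^{2} + Y^{2}\right) + - Y \left(3 + Y\right) = 2 Y^{2} - Y \left(3 + Y\right)$)
$-1183 - t{\left(-29 \right)} = -1183 - - 29 \left(-3 - 29\right) = -1183 - \left(-29\right) \left(-32\right) = -1183 - 928 = -2111$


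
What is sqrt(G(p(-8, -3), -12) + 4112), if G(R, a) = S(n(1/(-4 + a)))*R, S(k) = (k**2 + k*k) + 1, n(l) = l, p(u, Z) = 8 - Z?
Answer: sqrt(1055510)/16 ≈ 64.211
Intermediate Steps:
S(k) = 1 + 2*k**2 (S(k) = (k**2 + k**2) + 1 = 2*k**2 + 1 = 1 + 2*k**2)
G(R, a) = R*(1 + 2/(-4 + a)**2) (G(R, a) = (1 + 2*(1/(-4 + a))**2)*R = (1 + 2/(-4 + a)**2)*R = R*(1 + 2/(-4 + a)**2))
sqrt(G(p(-8, -3), -12) + 4112) = sqrt(((8 - 1*(-3)) + 2*(8 - 1*(-3))/(-4 - 12)**2) + 4112) = sqrt(((8 + 3) + 2*(8 + 3)/(-16)**2) + 4112) = sqrt((11 + 2*11*(1/256)) + 4112) = sqrt((11 + 11/128) + 4112) = sqrt(1419/128 + 4112) = sqrt(527755/128) = sqrt(1055510)/16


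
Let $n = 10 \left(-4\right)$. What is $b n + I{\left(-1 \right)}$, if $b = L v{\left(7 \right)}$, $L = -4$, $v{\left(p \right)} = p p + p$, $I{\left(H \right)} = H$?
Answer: $8959$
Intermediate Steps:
$v{\left(p \right)} = p + p^{2}$ ($v{\left(p \right)} = p^{2} + p = p + p^{2}$)
$n = -40$
$b = -224$ ($b = - 4 \cdot 7 \left(1 + 7\right) = - 4 \cdot 7 \cdot 8 = \left(-4\right) 56 = -224$)
$b n + I{\left(-1 \right)} = \left(-224\right) \left(-40\right) - 1 = 8960 - 1 = 8959$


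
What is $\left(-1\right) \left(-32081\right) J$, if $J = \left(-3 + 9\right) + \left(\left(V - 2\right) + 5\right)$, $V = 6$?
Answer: $481215$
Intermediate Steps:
$J = 15$ ($J = \left(-3 + 9\right) + \left(\left(6 - 2\right) + 5\right) = 6 + \left(4 + 5\right) = 6 + 9 = 15$)
$\left(-1\right) \left(-32081\right) J = \left(-1\right) \left(-32081\right) 15 = 32081 \cdot 15 = 481215$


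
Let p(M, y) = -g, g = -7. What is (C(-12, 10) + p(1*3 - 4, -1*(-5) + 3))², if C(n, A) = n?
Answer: 25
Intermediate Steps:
p(M, y) = 7 (p(M, y) = -1*(-7) = 7)
(C(-12, 10) + p(1*3 - 4, -1*(-5) + 3))² = (-12 + 7)² = (-5)² = 25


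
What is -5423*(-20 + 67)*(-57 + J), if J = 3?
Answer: 13763574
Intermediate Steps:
-5423*(-20 + 67)*(-57 + J) = -5423*(-20 + 67)*(-57 + 3) = -254881*(-54) = -5423*(-2538) = 13763574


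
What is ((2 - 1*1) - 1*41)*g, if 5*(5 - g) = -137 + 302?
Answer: 1120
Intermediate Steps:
g = -28 (g = 5 - (-137 + 302)/5 = 5 - 1/5*165 = 5 - 33 = -28)
((2 - 1*1) - 1*41)*g = ((2 - 1*1) - 1*41)*(-28) = ((2 - 1) - 41)*(-28) = (1 - 41)*(-28) = -40*(-28) = 1120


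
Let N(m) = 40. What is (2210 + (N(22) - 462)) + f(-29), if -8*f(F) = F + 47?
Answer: 7143/4 ≈ 1785.8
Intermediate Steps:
f(F) = -47/8 - F/8 (f(F) = -(F + 47)/8 = -(47 + F)/8 = -47/8 - F/8)
(2210 + (N(22) - 462)) + f(-29) = (2210 + (40 - 462)) + (-47/8 - ⅛*(-29)) = (2210 - 422) + (-47/8 + 29/8) = 1788 - 9/4 = 7143/4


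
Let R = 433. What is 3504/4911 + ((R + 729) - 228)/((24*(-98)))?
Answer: 609089/1925112 ≈ 0.31639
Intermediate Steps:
3504/4911 + ((R + 729) - 228)/((24*(-98))) = 3504/4911 + ((433 + 729) - 228)/((24*(-98))) = 3504*(1/4911) + (1162 - 228)/(-2352) = 1168/1637 + 934*(-1/2352) = 1168/1637 - 467/1176 = 609089/1925112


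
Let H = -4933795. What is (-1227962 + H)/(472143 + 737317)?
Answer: -880251/172780 ≈ -5.0946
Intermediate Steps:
(-1227962 + H)/(472143 + 737317) = (-1227962 - 4933795)/(472143 + 737317) = -6161757/1209460 = -6161757*1/1209460 = -880251/172780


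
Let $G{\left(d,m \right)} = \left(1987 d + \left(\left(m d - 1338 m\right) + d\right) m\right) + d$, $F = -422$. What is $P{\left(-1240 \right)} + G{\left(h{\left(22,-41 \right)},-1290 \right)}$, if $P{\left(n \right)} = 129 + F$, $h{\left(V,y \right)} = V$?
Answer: $-2189940537$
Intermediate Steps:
$G{\left(d,m \right)} = 1988 d + m \left(d - 1338 m + d m\right)$ ($G{\left(d,m \right)} = \left(1987 d + \left(\left(d m - 1338 m\right) + d\right) m\right) + d = \left(1987 d + \left(\left(- 1338 m + d m\right) + d\right) m\right) + d = \left(1987 d + \left(d - 1338 m + d m\right) m\right) + d = \left(1987 d + m \left(d - 1338 m + d m\right)\right) + d = 1988 d + m \left(d - 1338 m + d m\right)$)
$P{\left(n \right)} = -293$ ($P{\left(n \right)} = 129 - 422 = -293$)
$P{\left(-1240 \right)} + G{\left(h{\left(22,-41 \right)},-1290 \right)} = -293 + \left(- 1338 \left(-1290\right)^{2} + 1988 \cdot 22 + 22 \left(-1290\right) + 22 \left(-1290\right)^{2}\right) = -293 + \left(\left(-1338\right) 1664100 + 43736 - 28380 + 22 \cdot 1664100\right) = -293 + \left(-2226565800 + 43736 - 28380 + 36610200\right) = -293 - 2189940244 = -2189940537$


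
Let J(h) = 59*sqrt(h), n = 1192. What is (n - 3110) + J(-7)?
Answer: -1918 + 59*I*sqrt(7) ≈ -1918.0 + 156.1*I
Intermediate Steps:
(n - 3110) + J(-7) = (1192 - 3110) + 59*sqrt(-7) = -1918 + 59*(I*sqrt(7)) = -1918 + 59*I*sqrt(7)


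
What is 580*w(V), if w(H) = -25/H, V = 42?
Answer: -7250/21 ≈ -345.24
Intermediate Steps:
580*w(V) = 580*(-25/42) = -7250/21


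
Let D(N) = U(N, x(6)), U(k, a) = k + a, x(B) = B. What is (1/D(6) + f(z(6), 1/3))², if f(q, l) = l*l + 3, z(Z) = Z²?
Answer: 13225/1296 ≈ 10.204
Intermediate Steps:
U(k, a) = a + k
D(N) = 6 + N
f(q, l) = 3 + l² (f(q, l) = l² + 3 = 3 + l²)
(1/D(6) + f(z(6), 1/3))² = (1/(6 + 6) + (3 + (1/3)²))² = (1/12 + (3 + (⅓)²))² = (1/12 + (3 + ⅑))² = (1/12 + 28/9)² = (115/36)² = 13225/1296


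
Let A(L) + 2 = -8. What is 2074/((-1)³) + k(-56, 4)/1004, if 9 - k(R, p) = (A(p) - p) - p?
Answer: -2082269/1004 ≈ -2074.0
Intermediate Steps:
A(L) = -10 (A(L) = -2 - 8 = -10)
k(R, p) = 19 + 2*p (k(R, p) = 9 - ((-10 - p) - p) = 9 - (-10 - 2*p) = 9 + (10 + 2*p) = 19 + 2*p)
2074/((-1)³) + k(-56, 4)/1004 = 2074/((-1)³) + (19 + 2*4)/1004 = 2074/(-1) + (19 + 8)*(1/1004) = 2074*(-1) + 27*(1/1004) = -2074 + 27/1004 = -2082269/1004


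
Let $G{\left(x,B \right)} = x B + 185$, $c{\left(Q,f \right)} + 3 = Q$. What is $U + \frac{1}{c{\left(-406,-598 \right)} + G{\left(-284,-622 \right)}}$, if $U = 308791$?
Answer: $\frac{54478143385}{176424} \approx 3.0879 \cdot 10^{5}$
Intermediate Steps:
$c{\left(Q,f \right)} = -3 + Q$
$G{\left(x,B \right)} = 185 + B x$ ($G{\left(x,B \right)} = B x + 185 = 185 + B x$)
$U + \frac{1}{c{\left(-406,-598 \right)} + G{\left(-284,-622 \right)}} = 308791 + \frac{1}{\left(-3 - 406\right) + \left(185 - -176648\right)} = 308791 + \frac{1}{-409 + \left(185 + 176648\right)} = 308791 + \frac{1}{-409 + 176833} = 308791 + \frac{1}{176424} = \frac{54478143385}{176424}$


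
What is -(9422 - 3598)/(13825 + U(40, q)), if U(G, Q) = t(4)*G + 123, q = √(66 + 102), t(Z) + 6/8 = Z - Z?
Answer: -2912/6959 ≈ -0.41845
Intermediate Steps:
t(Z) = -¾ (t(Z) = -¾ + (Z - Z) = -¾ + 0 = -¾)
q = 2*√42 (q = √168 = 2*√42 ≈ 12.961)
U(G, Q) = 123 - 3*G/4 (U(G, Q) = -3*G/4 + 123 = 123 - 3*G/4)
-(9422 - 3598)/(13825 + U(40, q)) = -(9422 - 3598)/(13825 + (123 - ¾*40)) = -5824/(13825 + (123 - 30)) = -5824/(13825 + 93) = -5824/13918 = -1*2912/6959 = -2912/6959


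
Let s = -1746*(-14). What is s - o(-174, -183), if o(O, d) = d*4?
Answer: 25176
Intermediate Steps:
o(O, d) = 4*d
s = 24444
s - o(-174, -183) = 24444 - 4*(-183) = 24444 - 1*(-732) = 24444 + 732 = 25176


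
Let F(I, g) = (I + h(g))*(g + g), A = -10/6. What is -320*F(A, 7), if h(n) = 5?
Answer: -44800/3 ≈ -14933.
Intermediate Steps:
A = -5/3 (A = -10*⅙ = -5/3 ≈ -1.6667)
F(I, g) = 2*g*(5 + I) (F(I, g) = (I + 5)*(g + g) = (5 + I)*(2*g) = 2*g*(5 + I))
-320*F(A, 7) = -640*7*(5 - 5/3) = -640*7*10/3 = -320*140/3 = -44800/3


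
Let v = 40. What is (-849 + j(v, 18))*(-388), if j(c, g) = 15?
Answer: 323592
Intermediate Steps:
(-849 + j(v, 18))*(-388) = (-849 + 15)*(-388) = -834*(-388) = 323592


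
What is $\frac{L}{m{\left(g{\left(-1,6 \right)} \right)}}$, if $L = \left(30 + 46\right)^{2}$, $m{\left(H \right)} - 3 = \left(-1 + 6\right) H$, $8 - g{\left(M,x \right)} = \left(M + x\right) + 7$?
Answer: $- \frac{5776}{17} \approx -339.76$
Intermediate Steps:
$g{\left(M,x \right)} = 1 - M - x$ ($g{\left(M,x \right)} = 8 - \left(\left(M + x\right) + 7\right) = 8 - \left(7 + M + x\right) = 1 - M - x$)
$m{\left(H \right)} = 3 + 5 H$ ($m{\left(H \right)} = 3 + \left(-1 + 6\right) H = 3 + 5 H$)
$L = 5776$ ($L = 76^{2} = 5776$)
$\frac{L}{m{\left(g{\left(-1,6 \right)} \right)}} = \frac{5776}{3 + 5 \left(1 - -1 - 6\right)} = \frac{5776}{3 + 5 \left(1 + 1 - 6\right)} = \frac{5776}{3 + 5 \left(-4\right)} = \frac{5776}{3 - 20} = \frac{5776}{-17} = 5776 \left(- \frac{1}{17}\right) = - \frac{5776}{17}$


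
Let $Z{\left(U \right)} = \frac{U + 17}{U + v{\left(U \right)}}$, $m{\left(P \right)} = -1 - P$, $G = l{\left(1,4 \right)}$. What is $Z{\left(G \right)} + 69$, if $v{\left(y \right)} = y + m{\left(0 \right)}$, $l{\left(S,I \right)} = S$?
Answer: $87$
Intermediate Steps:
$G = 1$
$v{\left(y \right)} = -1 + y$ ($v{\left(y \right)} = y - 1 = -1 + y$)
$Z{\left(U \right)} = \frac{17 + U}{-1 + 2 U}$ ($Z{\left(U \right)} = \frac{U + 17}{U + \left(-1 + U\right)} = \frac{17 + U}{-1 + 2 U}$)
$Z{\left(G \right)} + 69 = \frac{17 + 1}{-1 + 2 \cdot 1} + 69 = \frac{1}{-1 + 2} \cdot 18 + 69 = 1^{-1} \cdot 18 + 69 = 1 \cdot 18 + 69 = 18 + 69 = 87$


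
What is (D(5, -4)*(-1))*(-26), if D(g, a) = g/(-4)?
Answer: -65/2 ≈ -32.500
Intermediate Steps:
D(g, a) = -g/4 (D(g, a) = g*(-¼) = -g/4)
(D(5, -4)*(-1))*(-26) = (-¼*5*(-1))*(-26) = -5/4*(-1)*(-26) = (5/4)*(-26) = -65/2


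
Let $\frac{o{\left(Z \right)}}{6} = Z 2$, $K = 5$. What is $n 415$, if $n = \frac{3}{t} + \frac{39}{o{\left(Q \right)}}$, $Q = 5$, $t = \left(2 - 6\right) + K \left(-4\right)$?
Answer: $\frac{1743}{8} \approx 217.88$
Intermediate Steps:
$t = -24$ ($t = \left(2 - 6\right) + 5 \left(-4\right) = \left(2 - 6\right) - 20 = -4 - 20 = -24$)
$o{\left(Z \right)} = 12 Z$ ($o{\left(Z \right)} = 6 Z 2 = 6 \cdot 2 Z = 12 Z$)
$n = \frac{21}{40}$ ($n = \frac{3}{-24} + \frac{39}{12 \cdot 5} = 3 \left(- \frac{1}{24}\right) + \frac{39}{60} = - \frac{1}{8} + 39 \cdot \frac{1}{60} = - \frac{1}{8} + \frac{13}{20} = \frac{21}{40} \approx 0.525$)
$n 415 = \frac{21}{40} \cdot 415 = \frac{1743}{8}$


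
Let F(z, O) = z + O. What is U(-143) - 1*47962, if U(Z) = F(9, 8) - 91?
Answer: -48036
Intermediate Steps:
F(z, O) = O + z
U(Z) = -74 (U(Z) = (8 + 9) - 91 = 17 - 91 = -74)
U(-143) - 1*47962 = -74 - 1*47962 = -74 - 47962 = -48036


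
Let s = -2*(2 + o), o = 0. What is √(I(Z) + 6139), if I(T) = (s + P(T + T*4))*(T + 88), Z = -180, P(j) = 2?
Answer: √6323 ≈ 79.517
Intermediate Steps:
s = -4 (s = -2*(2 + 0) = -2*2 = -4)
I(T) = -176 - 2*T (I(T) = (-4 + 2)*(T + 88) = -2*(88 + T) = -176 - 2*T)
√(I(Z) + 6139) = √((-176 - 2*(-180)) + 6139) = √((-176 + 360) + 6139) = √(184 + 6139) = √6323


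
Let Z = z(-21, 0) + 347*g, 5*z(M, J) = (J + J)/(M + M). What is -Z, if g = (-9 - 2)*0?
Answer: 0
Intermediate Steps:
z(M, J) = J/(5*M) (z(M, J) = ((J + J)/(M + M))/5 = ((2*J)/((2*M)))/5 = ((2*J)*(1/(2*M)))/5 = (J/M)/5 = J/(5*M))
g = 0 (g = -11*0 = 0)
Z = 0 (Z = (⅕)*0/(-21) + 347*0 = (⅕)*0*(-1/21) + 0 = 0 + 0 = 0)
-Z = -1*0 = 0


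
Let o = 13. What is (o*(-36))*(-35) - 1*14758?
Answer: 1622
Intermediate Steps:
(o*(-36))*(-35) - 1*14758 = (13*(-36))*(-35) - 1*14758 = -468*(-35) - 14758 = 16380 - 14758 = 1622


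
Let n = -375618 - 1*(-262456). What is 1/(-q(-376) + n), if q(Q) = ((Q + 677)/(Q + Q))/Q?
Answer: -282752/31996782125 ≈ -8.8369e-6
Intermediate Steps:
n = -113162 (n = -375618 + 262456 = -113162)
q(Q) = (677 + Q)/(2*Q²) (q(Q) = ((677 + Q)/((2*Q)))/Q = ((677 + Q)*(1/(2*Q)))/Q = ((677 + Q)/(2*Q))/Q = (677 + Q)/(2*Q²))
1/(-q(-376) + n) = 1/(-(677 - 376)/(2*(-376)²) - 113162) = 1/(-301/(2*141376) - 113162) = 1/(-1*301/282752 - 113162) = 1/(-301/282752 - 113162) = 1/(-31996782125/282752) = -282752/31996782125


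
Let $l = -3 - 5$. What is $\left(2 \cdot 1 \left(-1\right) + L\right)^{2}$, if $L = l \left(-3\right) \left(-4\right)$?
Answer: $9604$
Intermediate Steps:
$l = -8$
$L = -96$ ($L = \left(-8\right) \left(-3\right) \left(-4\right) = 24 \left(-4\right) = -96$)
$\left(2 \cdot 1 \left(-1\right) + L\right)^{2} = \left(2 \cdot 1 \left(-1\right) - 96\right)^{2} = \left(2 \left(-1\right) - 96\right)^{2} = \left(-2 - 96\right)^{2} = \left(-98\right)^{2} = 9604$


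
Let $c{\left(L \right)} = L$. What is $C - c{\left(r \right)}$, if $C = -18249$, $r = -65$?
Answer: $-18184$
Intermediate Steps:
$C - c{\left(r \right)} = -18249 - -65 = -18249 + 65 = -18184$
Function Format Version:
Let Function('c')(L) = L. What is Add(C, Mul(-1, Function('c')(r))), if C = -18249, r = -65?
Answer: -18184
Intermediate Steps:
Add(C, Mul(-1, Function('c')(r))) = Add(-18249, Mul(-1, -65)) = Add(-18249, 65) = -18184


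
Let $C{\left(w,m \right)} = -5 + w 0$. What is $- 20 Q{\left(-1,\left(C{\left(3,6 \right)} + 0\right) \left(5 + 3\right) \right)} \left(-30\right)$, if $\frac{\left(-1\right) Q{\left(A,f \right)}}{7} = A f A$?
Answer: $168000$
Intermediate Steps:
$C{\left(w,m \right)} = -5$ ($C{\left(w,m \right)} = -5 + 0 = -5$)
$Q{\left(A,f \right)} = - 7 f A^{2}$ ($Q{\left(A,f \right)} = - 7 A f A = - 7 A A f = - 7 f A^{2}$)
$- 20 Q{\left(-1,\left(C{\left(3,6 \right)} + 0\right) \left(5 + 3\right) \right)} \left(-30\right) = - 20 \left(- 7 \left(-5 + 0\right) \left(5 + 3\right) \left(-1\right)^{2}\right) \left(-30\right) = - 20 \left(\left(-7\right) \left(\left(-5\right) 8\right) 1\right) \left(-30\right) = - 20 \left(\left(-7\right) \left(-40\right) 1\right) \left(-30\right) = \left(-20\right) 280 \left(-30\right) = \left(-5600\right) \left(-30\right) = 168000$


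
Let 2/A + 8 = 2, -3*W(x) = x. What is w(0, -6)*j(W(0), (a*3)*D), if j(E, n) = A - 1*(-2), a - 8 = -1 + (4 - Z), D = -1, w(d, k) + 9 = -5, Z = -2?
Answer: -70/3 ≈ -23.333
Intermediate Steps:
W(x) = -x/3
w(d, k) = -14 (w(d, k) = -9 - 5 = -14)
A = -⅓ (A = 2/(-8 + 2) = 2/(-6) = 2*(-⅙) = -⅓ ≈ -0.33333)
a = 13 (a = 8 + (-1 + (4 - 1*(-2))) = 8 + (-1 + (4 + 2)) = 8 + (-1 + 6) = 8 + 5 = 13)
j(E, n) = 5/3 (j(E, n) = -⅓ - 1*(-2) = -⅓ + 2 = 5/3)
w(0, -6)*j(W(0), (a*3)*D) = -14*5/3 = -70/3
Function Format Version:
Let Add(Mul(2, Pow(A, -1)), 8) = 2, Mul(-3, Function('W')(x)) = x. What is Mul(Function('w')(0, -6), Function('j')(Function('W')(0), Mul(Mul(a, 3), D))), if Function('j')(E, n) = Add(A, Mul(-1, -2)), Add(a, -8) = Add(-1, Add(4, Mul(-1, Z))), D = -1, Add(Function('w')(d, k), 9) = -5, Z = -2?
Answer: Rational(-70, 3) ≈ -23.333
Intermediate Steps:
Function('W')(x) = Mul(Rational(-1, 3), x)
Function('w')(d, k) = -14 (Function('w')(d, k) = Add(-9, -5) = -14)
A = Rational(-1, 3) (A = Mul(2, Pow(Add(-8, 2), -1)) = Mul(2, Pow(-6, -1)) = Mul(2, Rational(-1, 6)) = Rational(-1, 3) ≈ -0.33333)
a = 13 (a = Add(8, Add(-1, Add(4, Mul(-1, -2)))) = Add(8, Add(-1, Add(4, 2))) = Add(8, Add(-1, 6)) = Add(8, 5) = 13)
Function('j')(E, n) = Rational(5, 3) (Function('j')(E, n) = Add(Rational(-1, 3), Mul(-1, -2)) = Add(Rational(-1, 3), 2) = Rational(5, 3))
Mul(Function('w')(0, -6), Function('j')(Function('W')(0), Mul(Mul(a, 3), D))) = Mul(-14, Rational(5, 3)) = Rational(-70, 3)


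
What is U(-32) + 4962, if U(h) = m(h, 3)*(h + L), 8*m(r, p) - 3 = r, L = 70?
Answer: 19297/4 ≈ 4824.3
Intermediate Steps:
m(r, p) = 3/8 + r/8
U(h) = (70 + h)*(3/8 + h/8) (U(h) = (3/8 + h/8)*(h + 70) = (3/8 + h/8)*(70 + h) = (70 + h)*(3/8 + h/8))
U(-32) + 4962 = (3 - 32)*(70 - 32)/8 + 4962 = (⅛)*(-29)*38 + 4962 = -551/4 + 4962 = 19297/4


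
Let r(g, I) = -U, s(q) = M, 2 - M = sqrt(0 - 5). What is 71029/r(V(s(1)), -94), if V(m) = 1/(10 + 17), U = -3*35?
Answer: 10147/15 ≈ 676.47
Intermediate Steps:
U = -105
M = 2 - I*sqrt(5) (M = 2 - sqrt(0 - 5) = 2 - sqrt(-5) = 2 - I*sqrt(5) ≈ 2.0 - 2.2361*I)
s(q) = 2 - I*sqrt(5)
V(m) = 1/27
r(g, I) = 105 (r(g, I) = -1*(-105) = 105)
71029/r(V(s(1)), -94) = 71029/105 = 71029*(1/105) = 10147/15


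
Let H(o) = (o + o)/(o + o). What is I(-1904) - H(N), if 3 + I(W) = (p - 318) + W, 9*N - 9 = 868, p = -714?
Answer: -2940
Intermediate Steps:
N = 877/9 (N = 1 + (⅑)*868 = 1 + 868/9 = 877/9 ≈ 97.444)
I(W) = -1035 + W (I(W) = -3 + ((-714 - 318) + W) = -3 + (-1032 + W) = -1035 + W)
H(o) = 1 (H(o) = (2*o)/((2*o)) = (2*o)*(1/(2*o)) = 1)
I(-1904) - H(N) = (-1035 - 1904) - 1*1 = -2939 - 1 = -2940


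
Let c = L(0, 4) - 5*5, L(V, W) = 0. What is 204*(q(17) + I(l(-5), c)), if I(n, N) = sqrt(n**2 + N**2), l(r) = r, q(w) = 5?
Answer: 1020 + 1020*sqrt(26) ≈ 6221.0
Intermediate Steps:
c = -25 (c = 0 - 5*5 = 0 - 1*25 = 0 - 25 = -25)
I(n, N) = sqrt(N**2 + n**2)
204*(q(17) + I(l(-5), c)) = 204*(5 + sqrt((-25)**2 + (-5)**2)) = 204*(5 + sqrt(625 + 25)) = 204*(5 + sqrt(650)) = 204*(5 + 5*sqrt(26)) = 1020 + 1020*sqrt(26)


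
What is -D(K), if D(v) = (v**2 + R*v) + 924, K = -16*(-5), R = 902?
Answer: -79484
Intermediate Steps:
K = 80
D(v) = 924 + v**2 + 902*v (D(v) = (v**2 + 902*v) + 924 = 924 + v**2 + 902*v)
-D(K) = -(924 + 80**2 + 902*80) = -(924 + 6400 + 72160) = -1*79484 = -79484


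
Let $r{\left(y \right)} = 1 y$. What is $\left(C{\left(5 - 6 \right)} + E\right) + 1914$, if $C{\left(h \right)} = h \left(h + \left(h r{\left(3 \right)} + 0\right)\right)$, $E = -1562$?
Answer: $356$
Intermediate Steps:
$r{\left(y \right)} = y$
$C{\left(h \right)} = 4 h^{2}$ ($C{\left(h \right)} = h \left(h + \left(h 3 + 0\right)\right) = h \left(h + \left(3 h + 0\right)\right) = h \left(h + 3 h\right) = h 4 h = 4 h^{2}$)
$\left(C{\left(5 - 6 \right)} + E\right) + 1914 = \left(4 \left(5 - 6\right)^{2} - 1562\right) + 1914 = \left(4 \left(-1\right)^{2} - 1562\right) + 1914 = \left(4 \cdot 1 - 1562\right) + 1914 = \left(4 - 1562\right) + 1914 = -1558 + 1914 = 356$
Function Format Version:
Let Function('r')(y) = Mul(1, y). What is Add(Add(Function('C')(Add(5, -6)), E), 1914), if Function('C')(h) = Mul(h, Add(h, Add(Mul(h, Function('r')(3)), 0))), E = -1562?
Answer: 356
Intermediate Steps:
Function('r')(y) = y
Function('C')(h) = Mul(4, Pow(h, 2)) (Function('C')(h) = Mul(h, Add(h, Add(Mul(h, 3), 0))) = Mul(h, Add(h, Add(Mul(3, h), 0))) = Mul(h, Add(h, Mul(3, h))) = Mul(h, Mul(4, h)) = Mul(4, Pow(h, 2)))
Add(Add(Function('C')(Add(5, -6)), E), 1914) = Add(Add(Mul(4, Pow(Add(5, -6), 2)), -1562), 1914) = Add(Add(Mul(4, Pow(-1, 2)), -1562), 1914) = Add(Add(Mul(4, 1), -1562), 1914) = Add(Add(4, -1562), 1914) = Add(-1558, 1914) = 356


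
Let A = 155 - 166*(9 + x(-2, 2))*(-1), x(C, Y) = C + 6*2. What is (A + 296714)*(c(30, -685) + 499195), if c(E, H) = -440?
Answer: 149637971365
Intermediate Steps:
x(C, Y) = 12 + C (x(C, Y) = C + 12 = 12 + C)
A = 3309 (A = 155 - 166*(9 + (12 - 2))*(-1) = 155 - 166*(9 + 10)*(-1) = 155 - 3154*(-1) = 155 - 166*(-19) = 155 + 3154 = 3309)
(A + 296714)*(c(30, -685) + 499195) = (3309 + 296714)*(-440 + 499195) = 300023*498755 = 149637971365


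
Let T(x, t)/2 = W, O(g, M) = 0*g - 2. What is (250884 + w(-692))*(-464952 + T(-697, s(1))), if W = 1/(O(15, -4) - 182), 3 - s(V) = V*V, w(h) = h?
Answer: -2675527290580/23 ≈ -1.1633e+11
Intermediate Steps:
s(V) = 3 - V**2 (s(V) = 3 - V*V = 3 - V**2)
O(g, M) = -2 (O(g, M) = 0 - 2 = -2)
W = -1/184 (W = 1/(-2 - 182) = 1/(-184) = -1/184 ≈ -0.0054348)
T(x, t) = -1/92 (T(x, t) = 2*(-1/184) = -1/92)
(250884 + w(-692))*(-464952 + T(-697, s(1))) = (250884 - 692)*(-464952 - 1/92) = 250192*(-42775585/92) = -2675527290580/23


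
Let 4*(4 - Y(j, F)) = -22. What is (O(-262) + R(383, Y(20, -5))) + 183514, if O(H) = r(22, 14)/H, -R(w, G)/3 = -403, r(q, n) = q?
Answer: 24198702/131 ≈ 1.8472e+5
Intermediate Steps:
Y(j, F) = 19/2 (Y(j, F) = 4 - 1/4*(-22) = 4 + 11/2 = 19/2)
R(w, G) = 1209 (R(w, G) = -3*(-403) = 1209)
O(H) = 22/H
(O(-262) + R(383, Y(20, -5))) + 183514 = (22/(-262) + 1209) + 183514 = (22*(-1/262) + 1209) + 183514 = (-11/131 + 1209) + 183514 = 158368/131 + 183514 = 24198702/131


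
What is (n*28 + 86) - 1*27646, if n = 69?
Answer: -25628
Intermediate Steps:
(n*28 + 86) - 1*27646 = (69*28 + 86) - 1*27646 = (1932 + 86) - 27646 = 2018 - 27646 = -25628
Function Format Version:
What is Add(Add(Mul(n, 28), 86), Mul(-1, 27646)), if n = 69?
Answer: -25628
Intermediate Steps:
Add(Add(Mul(n, 28), 86), Mul(-1, 27646)) = Add(Add(Mul(69, 28), 86), Mul(-1, 27646)) = Add(Add(1932, 86), -27646) = Add(2018, -27646) = -25628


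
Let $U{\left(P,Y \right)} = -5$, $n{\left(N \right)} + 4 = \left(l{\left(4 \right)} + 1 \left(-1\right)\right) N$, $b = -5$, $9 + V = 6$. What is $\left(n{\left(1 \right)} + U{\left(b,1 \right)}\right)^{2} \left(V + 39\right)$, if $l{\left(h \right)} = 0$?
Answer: $3600$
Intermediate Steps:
$V = -3$ ($V = -9 + 6 = -3$)
$n{\left(N \right)} = -4 - N$ ($n{\left(N \right)} = -4 + \left(0 + 1 \left(-1\right)\right) N = -4 + \left(0 - 1\right) N = -4 - N$)
$\left(n{\left(1 \right)} + U{\left(b,1 \right)}\right)^{2} \left(V + 39\right) = \left(\left(-4 - 1\right) - 5\right)^{2} \left(-3 + 39\right) = \left(\left(-4 - 1\right) - 5\right)^{2} \cdot 36 = \left(-5 - 5\right)^{2} \cdot 36 = \left(-10\right)^{2} \cdot 36 = 100 \cdot 36 = 3600$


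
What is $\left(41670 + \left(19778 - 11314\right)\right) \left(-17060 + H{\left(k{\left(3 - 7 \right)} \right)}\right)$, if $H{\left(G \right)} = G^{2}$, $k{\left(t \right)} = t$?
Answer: $-854483896$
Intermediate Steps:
$\left(41670 + \left(19778 - 11314\right)\right) \left(-17060 + H{\left(k{\left(3 - 7 \right)} \right)}\right) = \left(41670 + \left(19778 - 11314\right)\right) \left(-17060 + \left(3 - 7\right)^{2}\right) = \left(41670 + 8464\right) \left(-17060 + \left(3 - 7\right)^{2}\right) = 50134 \left(-17060 + \left(-4\right)^{2}\right) = 50134 \left(-17060 + 16\right) = 50134 \left(-17044\right) = -854483896$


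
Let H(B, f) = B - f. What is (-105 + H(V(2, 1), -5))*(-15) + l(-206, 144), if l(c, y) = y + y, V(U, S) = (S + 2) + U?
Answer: 1713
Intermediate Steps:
V(U, S) = 2 + S + U (V(U, S) = (2 + S) + U = 2 + S + U)
l(c, y) = 2*y
(-105 + H(V(2, 1), -5))*(-15) + l(-206, 144) = (-105 + ((2 + 1 + 2) - 1*(-5)))*(-15) + 2*144 = (-105 + (5 + 5))*(-15) + 288 = (-105 + 10)*(-15) + 288 = -95*(-15) + 288 = 1425 + 288 = 1713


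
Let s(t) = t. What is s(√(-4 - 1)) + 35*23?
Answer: 805 + I*√5 ≈ 805.0 + 2.2361*I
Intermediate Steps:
s(√(-4 - 1)) + 35*23 = √(-4 - 1) + 35*23 = √(-5) + 805 = I*√5 + 805 = 805 + I*√5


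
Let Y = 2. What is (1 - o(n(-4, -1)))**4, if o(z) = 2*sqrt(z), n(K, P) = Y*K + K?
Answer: 2017 + 752*I*sqrt(3) ≈ 2017.0 + 1302.5*I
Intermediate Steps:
n(K, P) = 3*K (n(K, P) = 2*K + K = 3*K)
(1 - o(n(-4, -1)))**4 = (1 - 2*sqrt(3*(-4)))**4 = (1 - 2*sqrt(-12))**4 = (1 - 2*2*I*sqrt(3))**4 = (1 - 4*I*sqrt(3))**4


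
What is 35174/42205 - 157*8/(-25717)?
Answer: 957579238/1085385985 ≈ 0.88225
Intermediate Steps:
35174/42205 - 157*8/(-25717) = 35174*(1/42205) - 1256*(-1/25717) = 35174/42205 + 1256/25717 = 957579238/1085385985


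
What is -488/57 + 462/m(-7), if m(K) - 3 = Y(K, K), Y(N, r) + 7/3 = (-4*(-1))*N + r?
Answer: -129266/5871 ≈ -22.018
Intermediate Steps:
Y(N, r) = -7/3 + r + 4*N (Y(N, r) = -7/3 + ((-4*(-1))*N + r) = -7/3 + (4*N + r) = -7/3 + (r + 4*N) = -7/3 + r + 4*N)
m(K) = 2/3 + 5*K (m(K) = 3 + (-7/3 + K + 4*K) = 3 + (-7/3 + 5*K) = 2/3 + 5*K)
-488/57 + 462/m(-7) = -488/57 + 462/(2/3 + 5*(-7)) = -488*1/57 + 462/(2/3 - 35) = -488/57 + 462/(-103/3) = -488/57 + 462*(-3/103) = -488/57 - 1386/103 = -129266/5871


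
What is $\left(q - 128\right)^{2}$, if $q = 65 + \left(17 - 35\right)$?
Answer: $6561$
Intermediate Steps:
$q = 47$ ($q = 65 + \left(17 - 35\right) = 65 - 18 = 47$)
$\left(q - 128\right)^{2} = \left(47 - 128\right)^{2} = \left(-81\right)^{2} = 6561$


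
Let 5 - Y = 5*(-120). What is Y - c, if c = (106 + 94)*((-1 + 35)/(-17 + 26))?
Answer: -1355/9 ≈ -150.56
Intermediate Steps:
Y = 605 (Y = 5 - 5*(-120) = 5 - 1*(-600) = 5 + 600 = 605)
c = 6800/9 (c = 200*(34/9) = 6800/9 ≈ 755.56)
Y - c = 605 - 1*6800/9 = 605 - 6800/9 = -1355/9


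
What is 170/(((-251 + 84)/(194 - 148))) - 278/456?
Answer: -1806173/38076 ≈ -47.436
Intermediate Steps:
170/(((-251 + 84)/(194 - 148))) - 278/456 = 170/((-167/46)) - 278*1/456 = 170/((-167*1/46)) - 139/228 = 170/(-167/46) - 139/228 = 170*(-46/167) - 139/228 = -7820/167 - 139/228 = -1806173/38076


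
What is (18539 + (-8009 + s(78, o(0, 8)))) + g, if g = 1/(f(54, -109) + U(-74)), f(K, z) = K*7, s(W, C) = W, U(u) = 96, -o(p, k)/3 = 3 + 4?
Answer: 5028193/474 ≈ 10608.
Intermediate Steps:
o(p, k) = -21 (o(p, k) = -3*(3 + 4) = -3*7 = -21)
f(K, z) = 7*K
g = 1/474 (g = 1/(7*54 + 96) = 1/(378 + 96) = 1/474 ≈ 0.0021097)
(18539 + (-8009 + s(78, o(0, 8)))) + g = (18539 + (-8009 + 78)) + 1/474 = (18539 - 7931) + 1/474 = 10608 + 1/474 = 5028193/474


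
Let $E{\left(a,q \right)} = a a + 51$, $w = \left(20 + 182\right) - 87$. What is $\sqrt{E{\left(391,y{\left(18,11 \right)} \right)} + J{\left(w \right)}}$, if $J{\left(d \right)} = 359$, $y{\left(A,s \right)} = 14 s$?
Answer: $\sqrt{153291} \approx 391.52$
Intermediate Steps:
$w = 115$ ($w = 202 - 87 = 115$)
$E{\left(a,q \right)} = 51 + a^{2}$ ($E{\left(a,q \right)} = a^{2} + 51 = 51 + a^{2}$)
$\sqrt{E{\left(391,y{\left(18,11 \right)} \right)} + J{\left(w \right)}} = \sqrt{\left(51 + 391^{2}\right) + 359} = \sqrt{\left(51 + 152881\right) + 359} = \sqrt{152932 + 359} = \sqrt{153291}$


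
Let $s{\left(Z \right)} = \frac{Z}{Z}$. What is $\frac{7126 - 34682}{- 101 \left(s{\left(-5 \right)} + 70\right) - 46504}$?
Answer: $\frac{27556}{53675} \approx 0.51339$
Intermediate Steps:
$s{\left(Z \right)} = 1$
$\frac{7126 - 34682}{- 101 \left(s{\left(-5 \right)} + 70\right) - 46504} = \frac{7126 - 34682}{- 101 \left(1 + 70\right) - 46504} = - \frac{27556}{\left(-101\right) 71 - 46504} = - \frac{27556}{-7171 - 46504} = - \frac{27556}{-53675} = \left(-27556\right) \left(- \frac{1}{53675}\right) = \frac{27556}{53675}$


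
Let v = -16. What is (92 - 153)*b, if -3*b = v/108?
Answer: -244/81 ≈ -3.0123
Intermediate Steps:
b = 4/81 (b = -(-16)/(3*108) = -⅓*(-4/27) = 4/81 ≈ 0.049383)
(92 - 153)*b = (92 - 153)*(4/81) = -61*4/81 = -244/81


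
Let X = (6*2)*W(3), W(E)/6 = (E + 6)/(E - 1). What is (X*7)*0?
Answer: 0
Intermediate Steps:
W(E) = 6*(6 + E)/(-1 + E) (W(E) = 6*((E + 6)/(E - 1)) = 6*((6 + E)/(-1 + E)) = 6*(6 + E)/(-1 + E))
X = 324 (X = (6*2)*(6*(6 + 3)/(-1 + 3)) = 12*(6*9/2) = 12*(6*(½)*9) = 12*27 = 324)
(X*7)*0 = (324*7)*0 = 2268*0 = 0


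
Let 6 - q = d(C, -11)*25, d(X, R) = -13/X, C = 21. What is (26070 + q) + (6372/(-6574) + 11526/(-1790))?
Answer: 1611451929194/61779165 ≈ 26084.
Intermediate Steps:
q = 451/21 (q = 6 - (-13/21)*25 = 6 - (-13*1/21)*25 = 6 - (-13)*25/21 = 6 - 1*(-325/21) = 6 + 325/21 = 451/21 ≈ 21.476)
(26070 + q) + (6372/(-6574) + 11526/(-1790)) = (26070 + 451/21) + (6372/(-6574) + 11526/(-1790)) = 547921/21 + (6372*(-1/6574) + 11526*(-1/1790)) = 547921/21 + (-3186/3287 - 5763/895) = 547921/21 - 21794451/2941865 = 1611451929194/61779165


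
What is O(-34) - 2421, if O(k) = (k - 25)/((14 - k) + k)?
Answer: -33953/14 ≈ -2425.2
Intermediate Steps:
O(k) = -25/14 + k/14 (O(k) = (-25 + k)/14 = (-25 + k)*(1/14) = -25/14 + k/14)
O(-34) - 2421 = (-25/14 + (1/14)*(-34)) - 2421 = (-25/14 - 17/7) - 2421 = -59/14 - 2421 = -33953/14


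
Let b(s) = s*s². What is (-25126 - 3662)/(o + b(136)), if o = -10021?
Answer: -9596/835145 ≈ -0.011490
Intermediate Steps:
b(s) = s³
(-25126 - 3662)/(o + b(136)) = (-25126 - 3662)/(-10021 + 136³) = -28788/(-10021 + 2515456) = -28788/2505435 = -28788*1/2505435 = -9596/835145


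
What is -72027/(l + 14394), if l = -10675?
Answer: -72027/3719 ≈ -19.367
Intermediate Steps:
-72027/(l + 14394) = -72027/(-10675 + 14394) = -72027/3719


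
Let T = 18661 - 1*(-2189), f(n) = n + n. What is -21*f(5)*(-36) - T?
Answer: -13290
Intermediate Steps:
f(n) = 2*n
T = 20850 (T = 18661 + 2189 = 20850)
-21*f(5)*(-36) - T = -42*5*(-36) - 1*20850 = -21*10*(-36) - 20850 = -210*(-36) - 20850 = 7560 - 20850 = -13290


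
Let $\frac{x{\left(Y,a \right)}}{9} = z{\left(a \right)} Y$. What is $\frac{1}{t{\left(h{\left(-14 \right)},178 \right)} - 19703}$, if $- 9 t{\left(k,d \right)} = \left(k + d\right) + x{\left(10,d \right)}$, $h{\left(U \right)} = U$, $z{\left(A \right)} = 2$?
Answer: $- \frac{9}{177671} \approx -5.0655 \cdot 10^{-5}$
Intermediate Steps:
$x{\left(Y,a \right)} = 18 Y$ ($x{\left(Y,a \right)} = 9 \cdot 2 Y = 18 Y$)
$t{\left(k,d \right)} = -20 - \frac{d}{9} - \frac{k}{9}$ ($t{\left(k,d \right)} = - \frac{\left(k + d\right) + 18 \cdot 10}{9} = - \frac{\left(d + k\right) + 180}{9} = - \frac{180 + d + k}{9} = -20 - \frac{d}{9} - \frac{k}{9}$)
$\frac{1}{t{\left(h{\left(-14 \right)},178 \right)} - 19703} = \frac{1}{\left(-20 - \frac{178}{9} - - \frac{14}{9}\right) - 19703} = \frac{1}{\left(-20 - \frac{178}{9} + \frac{14}{9}\right) - 19703} = \frac{1}{- \frac{344}{9} - 19703} = \frac{1}{- \frac{177671}{9}} = - \frac{9}{177671}$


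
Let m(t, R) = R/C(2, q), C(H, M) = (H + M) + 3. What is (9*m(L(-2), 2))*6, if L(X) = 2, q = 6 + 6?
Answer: 108/17 ≈ 6.3529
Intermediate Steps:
q = 12
C(H, M) = 3 + H + M
m(t, R) = R/17 (m(t, R) = R/(3 + 2 + 12) = R/17)
(9*m(L(-2), 2))*6 = (9*((1/17)*2))*6 = (9*(2/17))*6 = (18/17)*6 = 108/17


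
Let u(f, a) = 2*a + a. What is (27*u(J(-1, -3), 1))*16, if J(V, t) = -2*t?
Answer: 1296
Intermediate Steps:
u(f, a) = 3*a
(27*u(J(-1, -3), 1))*16 = (27*(3*1))*16 = (27*3)*16 = 81*16 = 1296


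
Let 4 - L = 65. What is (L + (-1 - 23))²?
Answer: 7225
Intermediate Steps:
L = -61 (L = 4 - 1*65 = 4 - 65 = -61)
(L + (-1 - 23))² = (-61 + (-1 - 23))² = (-61 - 24)² = (-85)² = 7225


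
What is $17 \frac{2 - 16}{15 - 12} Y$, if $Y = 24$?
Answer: $-1904$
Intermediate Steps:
$17 \frac{2 - 16}{15 - 12} Y = 17 \frac{2 - 16}{15 - 12} \cdot 24 = 17 \left(- \frac{14}{3}\right) 24 = \left(- \frac{238}{3}\right) 24 = -1904$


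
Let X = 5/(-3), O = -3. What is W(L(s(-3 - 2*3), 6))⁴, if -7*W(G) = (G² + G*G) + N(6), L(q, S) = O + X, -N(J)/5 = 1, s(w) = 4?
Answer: 14498327281/15752961 ≈ 920.36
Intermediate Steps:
N(J) = -5 (N(J) = -5*1 = -5)
X = -5/3 (X = 5*(-⅓) = -5/3 ≈ -1.6667)
L(q, S) = -14/3 (L(q, S) = -3 - 5/3 = -14/3)
W(G) = 5/7 - 2*G²/7 (W(G) = -((G² + G*G) - 5)/7 = -((G² + G²) - 5)/7 = -(2*G² - 5)/7 = -(-5 + 2*G²)/7 = 5/7 - 2*G²/7)
W(L(s(-3 - 2*3), 6))⁴ = (5/7 - 2*(-14/3)²/7)⁴ = (5/7 - 2/7*196/9)⁴ = (5/7 - 56/9)⁴ = (-347/63)⁴ = 14498327281/15752961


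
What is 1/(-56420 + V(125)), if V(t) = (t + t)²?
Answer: 1/6080 ≈ 0.00016447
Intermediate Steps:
V(t) = 4*t² (V(t) = (2*t)² = 4*t²)
1/(-56420 + V(125)) = 1/(-56420 + 4*125²) = 1/(-56420 + 4*15625) = 1/(-56420 + 62500) = 1/6080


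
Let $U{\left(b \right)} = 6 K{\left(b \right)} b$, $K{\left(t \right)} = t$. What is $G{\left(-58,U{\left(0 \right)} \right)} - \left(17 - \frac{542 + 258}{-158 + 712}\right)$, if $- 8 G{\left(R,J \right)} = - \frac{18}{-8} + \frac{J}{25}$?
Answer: $- \frac{140381}{8864} \approx -15.837$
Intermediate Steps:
$U{\left(b \right)} = 6 b^{2}$ ($U{\left(b \right)} = 6 b b = 6 b^{2}$)
$G{\left(R,J \right)} = - \frac{9}{32} - \frac{J}{200}$ ($G{\left(R,J \right)} = - \frac{- \frac{18}{-8} + \frac{J}{25}}{8} = - \frac{\left(-18\right) \left(- \frac{1}{8}\right) + J \frac{1}{25}}{8} = - \frac{\frac{9}{4} + \frac{J}{25}}{8} = - \frac{9}{32} - \frac{J}{200}$)
$G{\left(-58,U{\left(0 \right)} \right)} - \left(17 - \frac{542 + 258}{-158 + 712}\right) = \left(- \frac{9}{32} - \frac{6 \cdot 0^{2}}{200}\right) - \left(17 - \frac{542 + 258}{-158 + 712}\right) = \left(- \frac{9}{32} - \frac{6 \cdot 0}{200}\right) - \left(17 - \frac{800}{554}\right) = \left(- \frac{9}{32} - 0\right) + \left(800 \cdot \frac{1}{554} - 17\right) = \left(- \frac{9}{32} + 0\right) + \left(\frac{400}{277} - 17\right) = - \frac{9}{32} - \frac{4309}{277} = - \frac{140381}{8864}$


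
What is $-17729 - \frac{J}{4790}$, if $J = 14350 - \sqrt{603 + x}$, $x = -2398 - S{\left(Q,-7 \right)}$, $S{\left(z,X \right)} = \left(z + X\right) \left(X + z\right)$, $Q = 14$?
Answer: $- \frac{8493626}{479} + \frac{i \sqrt{461}}{2395} \approx -17732.0 + 0.0089649 i$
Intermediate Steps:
$S{\left(z,X \right)} = \left(X + z\right)^{2}$ ($S{\left(z,X \right)} = \left(X + z\right) \left(X + z\right) = \left(X + z\right)^{2}$)
$x = -2447$ ($x = -2398 - \left(-7 + 14\right)^{2} = -2398 - 7^{2} = -2398 - 49 = -2447$)
$J = 14350 - 2 i \sqrt{461}$ ($J = 14350 - \sqrt{603 - 2447} = 14350 - \sqrt{-1844} = 14350 - 2 i \sqrt{461} \approx 14350.0 - 42.942 i$)
$-17729 - \frac{J}{4790} = -17729 - \frac{14350 - 2 i \sqrt{461}}{4790} = -17729 - \left(14350 - 2 i \sqrt{461}\right) \frac{1}{4790} = -17729 - \left(\frac{1435}{479} - \frac{i \sqrt{461}}{2395}\right) = - \frac{8493626}{479} + \frac{i \sqrt{461}}{2395}$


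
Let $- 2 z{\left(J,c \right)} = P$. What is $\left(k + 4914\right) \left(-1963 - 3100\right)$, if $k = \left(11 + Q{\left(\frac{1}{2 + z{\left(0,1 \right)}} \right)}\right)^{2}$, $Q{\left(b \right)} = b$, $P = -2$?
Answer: $- \frac{229769066}{9} \approx -2.553 \cdot 10^{7}$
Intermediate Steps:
$z{\left(J,c \right)} = 1$ ($z{\left(J,c \right)} = \left(- \frac{1}{2}\right) \left(-2\right) = 1$)
$k = \frac{1156}{9}$ ($k = \left(11 + \frac{1}{2 + 1}\right)^{2} = \left(11 + \frac{1}{3}\right)^{2} = \left(\frac{34}{3}\right)^{2} = \frac{1156}{9} \approx 128.44$)
$\left(k + 4914\right) \left(-1963 - 3100\right) = \left(\frac{1156}{9} + 4914\right) \left(-1963 - 3100\right) = \frac{45382}{9} \left(-5063\right) = - \frac{229769066}{9}$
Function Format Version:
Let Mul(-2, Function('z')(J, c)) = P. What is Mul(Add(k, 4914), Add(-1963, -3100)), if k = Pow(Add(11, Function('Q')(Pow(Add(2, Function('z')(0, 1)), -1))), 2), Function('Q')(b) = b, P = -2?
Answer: Rational(-229769066, 9) ≈ -2.5530e+7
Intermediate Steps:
Function('z')(J, c) = 1 (Function('z')(J, c) = Mul(Rational(-1, 2), -2) = 1)
k = Rational(1156, 9) (k = Pow(Add(11, Pow(Add(2, 1), -1)), 2) = Pow(Add(11, Pow(3, -1)), 2) = Pow(Add(11, Rational(1, 3)), 2) = Pow(Rational(34, 3), 2) = Rational(1156, 9) ≈ 128.44)
Mul(Add(k, 4914), Add(-1963, -3100)) = Mul(Add(Rational(1156, 9), 4914), Add(-1963, -3100)) = Mul(Rational(45382, 9), -5063) = Rational(-229769066, 9)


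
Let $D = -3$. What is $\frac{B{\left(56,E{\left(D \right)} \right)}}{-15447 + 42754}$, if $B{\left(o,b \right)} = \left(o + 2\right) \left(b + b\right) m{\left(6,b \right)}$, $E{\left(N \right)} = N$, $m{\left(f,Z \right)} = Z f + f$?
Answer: $\frac{4176}{27307} \approx 0.15293$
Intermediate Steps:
$m{\left(f,Z \right)} = f + Z f$
$B{\left(o,b \right)} = 2 b \left(2 + o\right) \left(6 + 6 b\right)$ ($B{\left(o,b \right)} = \left(o + 2\right) \left(b + b\right) 6 \left(1 + b\right) = \left(2 + o\right) 2 b \left(6 + 6 b\right) = 2 b \left(2 + o\right) \left(6 + 6 b\right)$)
$\frac{B{\left(56,E{\left(D \right)} \right)}}{-15447 + 42754} = \frac{12 \left(-3\right) \left(1 - 3\right) \left(2 + 56\right)}{-15447 + 42754} = \frac{12 \left(-3\right) \left(-2\right) 58}{27307} = 4176 \cdot \frac{1}{27307} = \frac{4176}{27307}$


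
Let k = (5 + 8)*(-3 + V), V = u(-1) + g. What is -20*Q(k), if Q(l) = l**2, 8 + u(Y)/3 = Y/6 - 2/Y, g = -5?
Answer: -2373605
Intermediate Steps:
u(Y) = -24 + Y/2 - 6/Y (u(Y) = -24 + 3*(Y/6 - 2/Y) = -24 + 3*(-2/Y + Y/6) = -24 + (Y/2 - 6/Y) = -24 + Y/2 - 6/Y)
V = -47/2 (V = (-24 + (1/2)*(-1) - 6/(-1)) - 5 = (-24 - 1/2 - 6*(-1)) - 5 = (-24 - 1/2 + 6) - 5 = -37/2 - 5 = -47/2 ≈ -23.500)
k = -689/2 (k = (5 + 8)*(-3 - 47/2) = 13*(-53/2) = -689/2 ≈ -344.50)
-20*Q(k) = -20*(-689/2)**2 = -20*474721/4 = -2373605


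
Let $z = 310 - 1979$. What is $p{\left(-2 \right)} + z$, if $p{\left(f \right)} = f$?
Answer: $-1671$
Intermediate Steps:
$z = -1669$
$p{\left(-2 \right)} + z = -2 - 1669 = -1671$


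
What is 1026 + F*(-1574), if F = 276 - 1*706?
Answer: 677846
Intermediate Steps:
F = -430 (F = 276 - 706 = -430)
1026 + F*(-1574) = 1026 - 430*(-1574) = 1026 + 676820 = 677846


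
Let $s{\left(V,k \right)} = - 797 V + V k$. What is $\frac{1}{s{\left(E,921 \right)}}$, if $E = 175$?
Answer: $\frac{1}{21700} \approx 4.6083 \cdot 10^{-5}$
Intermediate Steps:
$\frac{1}{s{\left(E,921 \right)}} = \frac{1}{175 \left(-797 + 921\right)} = \frac{1}{175 \cdot 124} = \frac{1}{21700}$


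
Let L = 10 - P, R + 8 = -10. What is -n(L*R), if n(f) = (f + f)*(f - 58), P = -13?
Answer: -390816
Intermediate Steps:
R = -18 (R = -8 - 10 = -18)
L = 23 (L = 10 - 1*(-13) = 10 + 13 = 23)
n(f) = 2*f*(-58 + f) (n(f) = (2*f)*(-58 + f) = 2*f*(-58 + f))
-n(L*R) = -2*23*(-18)*(-58 + 23*(-18)) = -2*(-414)*(-58 - 414) = -2*(-414)*(-472) = -1*390816 = -390816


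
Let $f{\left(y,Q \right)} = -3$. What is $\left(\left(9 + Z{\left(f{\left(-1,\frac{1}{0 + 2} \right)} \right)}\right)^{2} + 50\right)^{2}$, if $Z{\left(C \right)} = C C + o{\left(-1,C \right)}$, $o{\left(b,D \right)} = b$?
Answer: $114921$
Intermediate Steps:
$Z{\left(C \right)} = -1 + C^{2}$ ($Z{\left(C \right)} = C C - 1 = C^{2} - 1 = -1 + C^{2}$)
$\left(\left(9 + Z{\left(f{\left(-1,\frac{1}{0 + 2} \right)} \right)}\right)^{2} + 50\right)^{2} = \left(\left(9 - \left(1 - \left(-3\right)^{2}\right)\right)^{2} + 50\right)^{2} = \left(\left(9 + \left(-1 + 9\right)\right)^{2} + 50\right)^{2} = \left(\left(9 + 8\right)^{2} + 50\right)^{2} = \left(17^{2} + 50\right)^{2} = \left(289 + 50\right)^{2} = 339^{2} = 114921$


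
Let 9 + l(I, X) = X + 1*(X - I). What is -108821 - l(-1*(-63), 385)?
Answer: -109519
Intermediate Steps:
l(I, X) = -9 - I + 2*X (l(I, X) = -9 + (X + 1*(X - I)) = -9 + (X + (X - I)) = -9 + (-I + 2*X) = -9 - I + 2*X)
-108821 - l(-1*(-63), 385) = -108821 - (-9 - (-1)*(-63) + 2*385) = -108821 - (-9 - 1*63 + 770) = -108821 - (-9 - 63 + 770) = -108821 - 1*698 = -108821 - 698 = -109519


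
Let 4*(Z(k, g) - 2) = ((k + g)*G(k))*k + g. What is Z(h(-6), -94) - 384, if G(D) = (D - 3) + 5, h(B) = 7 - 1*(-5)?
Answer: -7699/2 ≈ -3849.5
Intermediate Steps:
h(B) = 12 (h(B) = 7 + 5 = 12)
G(D) = 2 + D (G(D) = (-3 + D) + 5 = 2 + D)
Z(k, g) = 2 + g/4 + k*(2 + k)*(g + k)/4 (Z(k, g) = 2 + (((k + g)*(2 + k))*k + g)/4 = 2 + (((g + k)*(2 + k))*k + g)/4 = 2 + (((2 + k)*(g + k))*k + g)/4 = 2 + (k*(2 + k)*(g + k) + g)/4 = 2 + (g + k*(2 + k)*(g + k))/4 = 2 + (g/4 + k*(2 + k)*(g + k)/4) = 2 + g/4 + k*(2 + k)*(g + k)/4)
Z(h(-6), -94) - 384 = (2 + (¼)*(-94) + (¼)*12²*(2 + 12) + (¼)*(-94)*12*(2 + 12)) - 384 = (2 - 47/2 + (¼)*144*14 + (¼)*(-94)*12*14) - 384 = (2 - 47/2 + 504 - 3948) - 384 = -6931/2 - 384 = -7699/2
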